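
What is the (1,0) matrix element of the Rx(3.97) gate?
-0.9154i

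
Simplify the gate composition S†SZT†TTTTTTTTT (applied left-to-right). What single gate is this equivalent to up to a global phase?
Z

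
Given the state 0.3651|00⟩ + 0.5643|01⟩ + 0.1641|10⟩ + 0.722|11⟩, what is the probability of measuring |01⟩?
0.3184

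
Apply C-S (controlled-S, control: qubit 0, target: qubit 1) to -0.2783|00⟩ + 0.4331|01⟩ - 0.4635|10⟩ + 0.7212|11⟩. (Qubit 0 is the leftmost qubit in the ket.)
-0.2783|00⟩ + 0.4331|01⟩ - 0.4635|10⟩ + 0.7212i|11⟩

C-S leaves the control-|0⟩ kets |00⟩, |01⟩ unchanged and applies S to qubit 1 on the control-|1⟩ pair (|10⟩, |11⟩).
S = [[1, 0], [0, i]].
With a = amp(|10⟩) = -0.4635 and b = amp(|11⟩) = 0.7212:
new amp(|10⟩) = (1)·a = -0.4635
new amp(|11⟩) = (i)·b = 0.7212i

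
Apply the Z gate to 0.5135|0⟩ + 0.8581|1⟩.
0.5135|0⟩ - 0.8581|1⟩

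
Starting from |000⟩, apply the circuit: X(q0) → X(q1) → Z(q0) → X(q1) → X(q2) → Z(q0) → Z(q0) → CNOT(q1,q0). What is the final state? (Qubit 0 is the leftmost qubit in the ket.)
-|101⟩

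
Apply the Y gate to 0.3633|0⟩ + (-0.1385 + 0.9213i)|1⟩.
(0.9213 + 0.1385i)|0⟩ + 0.3633i|1⟩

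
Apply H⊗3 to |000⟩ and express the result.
1/√8|000⟩ + 1/√8|001⟩ + 1/√8|010⟩ + 1/√8|011⟩ + 1/√8|100⟩ + 1/√8|101⟩ + 1/√8|110⟩ + 1/√8|111⟩

H⊗3 gives amp(|y⟩) = (1/2√2) Σ_x (−1)^(x·y) amp(|x⟩), where x·y is the number of positions in which both x and y have a 1.
|000⟩: (1)/(2√2) = 1/√8
|001⟩: (1)/(2√2) = 1/√8
|010⟩: (1)/(2√2) = 1/√8
|011⟩: (1)/(2√2) = 1/√8
|100⟩: (1)/(2√2) = 1/√8
|101⟩: (1)/(2√2) = 1/√8
|110⟩: (1)/(2√2) = 1/√8
|111⟩: (1)/(2√2) = 1/√8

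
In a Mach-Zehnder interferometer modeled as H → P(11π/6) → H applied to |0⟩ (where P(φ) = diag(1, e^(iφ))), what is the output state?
(0.933 - 0.25i)|0⟩ + (0.06699 + 0.25i)|1⟩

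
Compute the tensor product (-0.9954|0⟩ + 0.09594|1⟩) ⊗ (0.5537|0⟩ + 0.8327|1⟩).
-0.5512|00⟩ - 0.8289|01⟩ + 0.05312|10⟩ + 0.07989|11⟩

amp(|b₁b₂…⟩) = product of the factor amplitudes for bits b₁, b₂, …; only kets whose every factor amplitude is nonzero survive.
|00⟩: (-0.9954)(0.5537) = -0.5512
|01⟩: (-0.9954)(0.8327) = -0.8289
|10⟩: (0.09594)(0.5537) = 0.05312
|11⟩: (0.09594)(0.8327) = 0.07989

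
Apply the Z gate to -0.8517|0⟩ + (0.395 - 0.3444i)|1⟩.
-0.8517|0⟩ + (-0.395 + 0.3444i)|1⟩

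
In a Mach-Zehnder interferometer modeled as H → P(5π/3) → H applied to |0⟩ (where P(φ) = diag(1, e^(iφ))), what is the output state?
(0.75 - 0.433i)|0⟩ + (0.25 + 0.433i)|1⟩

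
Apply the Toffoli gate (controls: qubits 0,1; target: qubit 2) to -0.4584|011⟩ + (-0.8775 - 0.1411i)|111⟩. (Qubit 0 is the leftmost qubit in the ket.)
-0.4584|011⟩ + (-0.8775 - 0.1411i)|110⟩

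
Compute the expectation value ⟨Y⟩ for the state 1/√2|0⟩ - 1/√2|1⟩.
0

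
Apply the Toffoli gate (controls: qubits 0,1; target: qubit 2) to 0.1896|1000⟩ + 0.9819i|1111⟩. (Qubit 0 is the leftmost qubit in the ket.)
0.1896|1000⟩ + 0.9819i|1101⟩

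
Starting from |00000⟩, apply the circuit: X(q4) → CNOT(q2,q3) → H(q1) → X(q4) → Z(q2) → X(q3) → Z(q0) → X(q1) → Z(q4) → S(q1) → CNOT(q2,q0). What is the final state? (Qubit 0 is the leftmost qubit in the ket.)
1/√2|00010⟩ + (1/√2)i|01010⟩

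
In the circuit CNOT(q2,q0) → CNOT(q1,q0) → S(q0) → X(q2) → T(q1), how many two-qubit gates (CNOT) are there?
2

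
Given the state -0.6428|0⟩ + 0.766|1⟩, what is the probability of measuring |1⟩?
0.5868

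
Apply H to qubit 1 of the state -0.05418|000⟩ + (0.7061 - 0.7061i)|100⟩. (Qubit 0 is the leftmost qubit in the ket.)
-0.03831|000⟩ - 0.03831|010⟩ + (0.4993 - 0.4993i)|100⟩ + (0.4993 - 0.4993i)|110⟩

H on qubit 1 mixes each pair of kets that differ only in qubit 1: amplitudes (a, b) of (|…0…⟩, |…1…⟩) become ((a + b)/√2, (a − b)/√2). Kets absent from the input have amplitude 0.
(|000⟩, |010⟩): (a, b) = (-0.05418, 0) → (-0.03831, -0.03831)
(|100⟩, |110⟩): (a, b) = ((0.7061 - 0.7061i), 0) → ((0.4993 - 0.4993i), (0.4993 - 0.4993i))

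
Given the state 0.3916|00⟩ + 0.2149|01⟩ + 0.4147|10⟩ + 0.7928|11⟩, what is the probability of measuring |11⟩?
0.6285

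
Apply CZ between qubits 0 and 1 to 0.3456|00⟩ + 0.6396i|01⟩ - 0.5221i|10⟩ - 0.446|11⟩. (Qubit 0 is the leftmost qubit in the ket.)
0.3456|00⟩ + 0.6396i|01⟩ - 0.5221i|10⟩ + 0.446|11⟩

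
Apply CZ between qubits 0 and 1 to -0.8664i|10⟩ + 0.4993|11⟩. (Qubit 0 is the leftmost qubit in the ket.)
-0.8664i|10⟩ - 0.4993|11⟩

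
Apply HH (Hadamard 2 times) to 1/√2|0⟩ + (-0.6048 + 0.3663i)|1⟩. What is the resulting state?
1/√2|0⟩ + (-0.6048 + 0.3663i)|1⟩

H² = I, so an even number of Hadamards cancels: H^2 = I and the state is unchanged.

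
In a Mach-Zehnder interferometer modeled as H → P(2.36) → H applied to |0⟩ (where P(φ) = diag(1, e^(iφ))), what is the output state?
(0.1451 + 0.3522i)|0⟩ + (0.8549 - 0.3522i)|1⟩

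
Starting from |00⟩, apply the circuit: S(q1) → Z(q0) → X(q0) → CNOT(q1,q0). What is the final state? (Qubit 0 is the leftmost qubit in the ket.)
|10⟩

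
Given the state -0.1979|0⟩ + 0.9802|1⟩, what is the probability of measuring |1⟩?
0.9608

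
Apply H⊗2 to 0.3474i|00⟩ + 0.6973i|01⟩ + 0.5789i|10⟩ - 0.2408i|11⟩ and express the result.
0.6914i|00⟩ + 0.2349i|01⟩ + 0.3533i|10⟩ - 0.5848i|11⟩

H⊗2 gives amp(|y⟩) = (1/2) Σ_x (−1)^(x·y) amp(|x⟩), where x·y is the number of positions in which both x and y have a 1.
|00⟩: (0.3474i + 0.6973i + 0.5789i - 0.2408i)/2 = 0.6914i
|01⟩: (0.3474i - 0.6973i + 0.5789i + 0.2408i)/2 = 0.2349i
|10⟩: (0.3474i + 0.6973i - 0.5789i + 0.2408i)/2 = 0.3533i
|11⟩: (0.3474i - 0.6973i - 0.5789i - 0.2408i)/2 = -0.5848i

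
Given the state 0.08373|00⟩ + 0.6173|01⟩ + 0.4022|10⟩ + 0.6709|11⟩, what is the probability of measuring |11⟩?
0.4501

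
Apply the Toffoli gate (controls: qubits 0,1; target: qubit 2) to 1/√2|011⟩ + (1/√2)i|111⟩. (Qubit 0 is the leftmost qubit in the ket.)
1/√2|011⟩ + (1/√2)i|110⟩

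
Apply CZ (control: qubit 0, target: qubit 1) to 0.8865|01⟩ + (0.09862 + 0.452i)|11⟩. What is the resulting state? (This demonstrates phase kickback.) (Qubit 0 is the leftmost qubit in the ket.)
0.8865|01⟩ + (-0.09862 - 0.452i)|11⟩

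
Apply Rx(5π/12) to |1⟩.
-0.6088i|0⟩ + 0.7934|1⟩

Rx(5π/12) = [[cos(θ/2), −i·sin(θ/2)], [−i·sin(θ/2), cos(θ/2)]]; θ = 5π/12, cos(θ/2) ≈ 0.793353, sin(θ/2) ≈ 0.608761.
With a = amp(|0⟩) = 0 and b = amp(|1⟩) = 1:
new amp(|0⟩) = (0.793353)·a + (-0.608761i)·b = -0.6088i
new amp(|1⟩) = (-0.608761i)·a + (0.793353)·b = 0.7934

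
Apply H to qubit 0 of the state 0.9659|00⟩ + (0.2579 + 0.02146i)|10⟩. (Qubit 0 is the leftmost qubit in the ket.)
(0.8654 + 0.01517i)|00⟩ + (0.5006 - 0.01517i)|10⟩

H on qubit 0 mixes each pair of kets that differ only in qubit 0: amplitudes (a, b) of (|…0…⟩, |…1…⟩) become ((a + b)/√2, (a − b)/√2). Kets absent from the input have amplitude 0.
(|00⟩, |10⟩): (a, b) = (0.9659, (0.2579 + 0.02146i)) → ((0.8654 + 0.01517i), (0.5006 - 0.01517i))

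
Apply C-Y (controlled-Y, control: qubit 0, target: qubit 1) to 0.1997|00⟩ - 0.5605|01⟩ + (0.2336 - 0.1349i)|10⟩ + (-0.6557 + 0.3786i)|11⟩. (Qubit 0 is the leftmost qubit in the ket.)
0.1997|00⟩ - 0.5605|01⟩ + (0.3786 + 0.6557i)|10⟩ + (0.1349 + 0.2336i)|11⟩

C-Y leaves the control-|0⟩ kets |00⟩, |01⟩ unchanged and applies Y to qubit 1 on the control-|1⟩ pair (|10⟩, |11⟩).
Y = [[0, -i], [i, 0]].
With a = amp(|10⟩) = (0.2336 - 0.1349i) and b = amp(|11⟩) = (-0.6557 + 0.3786i):
new amp(|10⟩) = (-i)·b = (0.3786 + 0.6557i)
new amp(|11⟩) = (i)·a = (0.1349 + 0.2336i)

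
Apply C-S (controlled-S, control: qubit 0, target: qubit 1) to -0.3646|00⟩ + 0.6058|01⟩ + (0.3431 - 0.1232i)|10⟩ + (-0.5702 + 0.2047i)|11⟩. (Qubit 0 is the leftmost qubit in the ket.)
-0.3646|00⟩ + 0.6058|01⟩ + (0.3431 - 0.1232i)|10⟩ + (-0.2047 - 0.5702i)|11⟩

C-S leaves the control-|0⟩ kets |00⟩, |01⟩ unchanged and applies S to qubit 1 on the control-|1⟩ pair (|10⟩, |11⟩).
S = [[1, 0], [0, i]].
With a = amp(|10⟩) = (0.3431 - 0.1232i) and b = amp(|11⟩) = (-0.5702 + 0.2047i):
new amp(|10⟩) = (1)·a = (0.3431 - 0.1232i)
new amp(|11⟩) = (i)·b = (-0.2047 - 0.5702i)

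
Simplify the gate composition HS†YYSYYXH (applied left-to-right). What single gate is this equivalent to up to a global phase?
Z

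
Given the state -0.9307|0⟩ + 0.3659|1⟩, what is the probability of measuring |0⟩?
0.8662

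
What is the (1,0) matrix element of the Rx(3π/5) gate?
-0.809i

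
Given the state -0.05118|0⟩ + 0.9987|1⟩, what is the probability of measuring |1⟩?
0.9974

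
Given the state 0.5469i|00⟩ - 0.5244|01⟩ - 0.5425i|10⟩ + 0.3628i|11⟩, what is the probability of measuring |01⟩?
0.275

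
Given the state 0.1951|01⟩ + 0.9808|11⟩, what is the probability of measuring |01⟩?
0.03806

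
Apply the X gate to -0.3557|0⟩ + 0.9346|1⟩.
0.9346|0⟩ - 0.3557|1⟩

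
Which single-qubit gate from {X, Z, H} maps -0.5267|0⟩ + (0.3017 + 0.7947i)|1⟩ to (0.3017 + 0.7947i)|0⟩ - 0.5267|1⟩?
X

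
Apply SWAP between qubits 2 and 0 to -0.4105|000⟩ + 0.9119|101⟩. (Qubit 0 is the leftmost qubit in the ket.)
-0.4105|000⟩ + 0.9119|101⟩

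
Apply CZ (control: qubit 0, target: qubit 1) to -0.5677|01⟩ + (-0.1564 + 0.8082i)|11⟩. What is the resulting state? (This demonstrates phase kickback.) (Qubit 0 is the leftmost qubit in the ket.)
-0.5677|01⟩ + (0.1564 - 0.8082i)|11⟩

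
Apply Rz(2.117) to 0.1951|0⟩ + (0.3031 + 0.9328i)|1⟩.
(0.09563 - 0.1701i)|0⟩ + (-0.6645 + 0.7214i)|1⟩

Rz(2.117) = [[e^(−iθ/2), 0], [0, e^(iθ/2)]] with e^(±iθ/2) = cos(θ/2) ± i·sin(θ/2); θ = 2.117, cos(θ/2) ≈ 0.49018, sin(θ/2) ≈ 0.871621.
With a = amp(|0⟩) = 0.1951 and b = amp(|1⟩) = (0.3031 + 0.9328i):
new amp(|0⟩) = (0.49018 - 0.871621i)·a = (0.09563 - 0.1701i)
new amp(|1⟩) = (0.49018 + 0.871621i)·b = (-0.6645 + 0.7214i)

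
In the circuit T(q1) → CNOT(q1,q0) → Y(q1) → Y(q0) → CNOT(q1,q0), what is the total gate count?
5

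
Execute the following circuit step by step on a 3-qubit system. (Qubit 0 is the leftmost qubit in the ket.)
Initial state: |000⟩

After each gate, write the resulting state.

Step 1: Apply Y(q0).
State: i|100⟩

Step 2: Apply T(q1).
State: i|100⟩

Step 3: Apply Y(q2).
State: -|101⟩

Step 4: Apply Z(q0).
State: |101⟩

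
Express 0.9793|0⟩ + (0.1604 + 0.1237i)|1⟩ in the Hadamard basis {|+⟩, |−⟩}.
(0.8059 + 0.08747i)|+⟩ + (0.579 - 0.08747i)|−⟩

With |ψ⟩ = α|0⟩ + β|1⟩, the Hadamard-basis coefficients are ⟨+|ψ⟩ = (α + β)/√2 and ⟨−|ψ⟩ = (α − β)/√2.
Here α = 0.9793, β = (0.1604 + 0.1237i): (α + β)/√2 = (0.8059 + 0.08747i), (α − β)/√2 = (0.579 - 0.08747i).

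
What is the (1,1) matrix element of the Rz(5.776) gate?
(-0.968 + 0.2509i)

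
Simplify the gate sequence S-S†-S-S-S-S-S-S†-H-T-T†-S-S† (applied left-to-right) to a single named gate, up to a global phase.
H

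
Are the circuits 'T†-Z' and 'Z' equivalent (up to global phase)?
No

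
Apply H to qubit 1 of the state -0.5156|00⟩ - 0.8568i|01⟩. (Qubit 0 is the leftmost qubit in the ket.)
(-0.3646 - 0.6058i)|00⟩ + (-0.3646 + 0.6058i)|01⟩

H on qubit 1 mixes each pair of kets that differ only in qubit 1: amplitudes (a, b) of (|…0…⟩, |…1…⟩) become ((a + b)/√2, (a − b)/√2). Kets absent from the input have amplitude 0.
(|00⟩, |01⟩): (a, b) = (-0.5156, -0.8568i) → ((-0.3646 - 0.6058i), (-0.3646 + 0.6058i))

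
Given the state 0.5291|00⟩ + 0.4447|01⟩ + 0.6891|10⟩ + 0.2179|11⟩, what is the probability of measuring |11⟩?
0.04748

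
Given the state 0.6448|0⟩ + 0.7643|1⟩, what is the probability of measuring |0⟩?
0.4158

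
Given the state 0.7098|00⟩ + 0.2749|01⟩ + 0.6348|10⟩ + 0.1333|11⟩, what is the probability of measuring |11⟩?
0.01777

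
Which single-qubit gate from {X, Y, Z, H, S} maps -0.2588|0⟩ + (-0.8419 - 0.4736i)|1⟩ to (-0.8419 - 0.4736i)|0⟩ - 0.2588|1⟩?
X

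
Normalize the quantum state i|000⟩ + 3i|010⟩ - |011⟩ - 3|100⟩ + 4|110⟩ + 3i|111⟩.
0.1491i|000⟩ + (1/√5)i|010⟩ - 0.1491|011⟩ - 1/√5|100⟩ + 0.5963|110⟩ + (1/√5)i|111⟩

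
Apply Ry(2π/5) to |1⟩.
-0.5878|0⟩ + 0.809|1⟩

Ry(2π/5) = [[cos(θ/2), −sin(θ/2)], [sin(θ/2), cos(θ/2)]]; θ = 2π/5, cos(θ/2) ≈ 0.809017, sin(θ/2) ≈ 0.587785.
With a = amp(|0⟩) = 0 and b = amp(|1⟩) = 1:
new amp(|0⟩) = (0.809017)·a + (-0.587785)·b = -0.5878
new amp(|1⟩) = (0.587785)·a + (0.809017)·b = 0.809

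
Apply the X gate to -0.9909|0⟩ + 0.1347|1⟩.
0.1347|0⟩ - 0.9909|1⟩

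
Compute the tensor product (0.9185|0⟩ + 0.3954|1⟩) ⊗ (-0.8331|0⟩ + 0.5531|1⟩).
-0.7652|00⟩ + 0.508|01⟩ - 0.3294|10⟩ + 0.2187|11⟩

amp(|b₁b₂…⟩) = product of the factor amplitudes for bits b₁, b₂, …; only kets whose every factor amplitude is nonzero survive.
|00⟩: (0.9185)(-0.8331) = -0.7652
|01⟩: (0.9185)(0.5531) = 0.508
|10⟩: (0.3954)(-0.8331) = -0.3294
|11⟩: (0.3954)(0.5531) = 0.2187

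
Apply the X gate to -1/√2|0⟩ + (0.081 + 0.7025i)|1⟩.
(0.081 + 0.7025i)|0⟩ - 1/√2|1⟩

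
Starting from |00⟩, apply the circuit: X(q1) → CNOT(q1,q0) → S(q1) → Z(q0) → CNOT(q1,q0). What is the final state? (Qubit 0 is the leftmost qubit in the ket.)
-i|01⟩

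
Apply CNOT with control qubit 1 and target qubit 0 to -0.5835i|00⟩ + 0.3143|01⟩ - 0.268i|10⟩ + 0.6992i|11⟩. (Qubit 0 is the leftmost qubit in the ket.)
-0.5835i|00⟩ + 0.6992i|01⟩ - 0.268i|10⟩ + 0.3143|11⟩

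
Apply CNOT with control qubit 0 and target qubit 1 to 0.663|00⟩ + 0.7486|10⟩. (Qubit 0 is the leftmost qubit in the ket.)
0.663|00⟩ + 0.7486|11⟩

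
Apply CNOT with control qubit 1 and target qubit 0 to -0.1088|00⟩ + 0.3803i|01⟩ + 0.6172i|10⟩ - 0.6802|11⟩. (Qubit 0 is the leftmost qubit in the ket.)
-0.1088|00⟩ - 0.6802|01⟩ + 0.6172i|10⟩ + 0.3803i|11⟩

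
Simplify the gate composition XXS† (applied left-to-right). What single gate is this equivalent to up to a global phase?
S†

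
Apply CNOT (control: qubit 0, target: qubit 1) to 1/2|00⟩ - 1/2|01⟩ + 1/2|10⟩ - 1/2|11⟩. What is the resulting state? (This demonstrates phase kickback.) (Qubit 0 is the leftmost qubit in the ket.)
1/2|00⟩ - 1/2|01⟩ - 1/2|10⟩ + 1/2|11⟩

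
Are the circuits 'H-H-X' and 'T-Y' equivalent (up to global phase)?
No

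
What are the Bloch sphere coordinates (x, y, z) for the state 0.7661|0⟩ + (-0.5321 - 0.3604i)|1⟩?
(-0.8153, -0.5522, 0.1739)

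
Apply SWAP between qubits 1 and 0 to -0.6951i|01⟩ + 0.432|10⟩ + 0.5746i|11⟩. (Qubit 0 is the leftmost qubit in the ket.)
0.432|01⟩ - 0.6951i|10⟩ + 0.5746i|11⟩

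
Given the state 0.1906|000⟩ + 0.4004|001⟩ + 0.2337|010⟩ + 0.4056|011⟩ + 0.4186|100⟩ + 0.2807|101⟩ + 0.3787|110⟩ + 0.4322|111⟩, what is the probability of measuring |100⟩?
0.1752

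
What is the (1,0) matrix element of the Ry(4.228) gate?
0.8561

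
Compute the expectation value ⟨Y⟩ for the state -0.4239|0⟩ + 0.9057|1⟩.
0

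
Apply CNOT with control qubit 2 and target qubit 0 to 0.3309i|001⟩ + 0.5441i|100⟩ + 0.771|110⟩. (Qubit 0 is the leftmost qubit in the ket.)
0.5441i|100⟩ + 0.3309i|101⟩ + 0.771|110⟩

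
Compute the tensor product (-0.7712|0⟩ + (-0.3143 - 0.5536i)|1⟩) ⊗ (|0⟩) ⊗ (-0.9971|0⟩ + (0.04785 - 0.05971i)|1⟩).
0.769|000⟩ + (-0.0369 + 0.04605i)|001⟩ + (0.3134 + 0.552i)|100⟩ + (-0.04809 - 0.007723i)|101⟩

amp(|b₁b₂…⟩) = product of the factor amplitudes for bits b₁, b₂, …; only kets whose every factor amplitude is nonzero survive.
|000⟩: (-0.7712)(1)(-0.9971) = 0.769
|001⟩: (-0.7712)(1)(0.04785 - 0.05971i) = (-0.0369 + 0.04605i)
|100⟩: (-0.3143 - 0.5536i)(1)(-0.9971) = (0.3134 + 0.552i)
|101⟩: (-0.3143 - 0.5536i)(1)(0.04785 - 0.05971i) = (-0.04809 - 0.007723i)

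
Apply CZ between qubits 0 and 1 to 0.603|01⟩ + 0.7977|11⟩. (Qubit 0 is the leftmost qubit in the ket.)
0.603|01⟩ - 0.7977|11⟩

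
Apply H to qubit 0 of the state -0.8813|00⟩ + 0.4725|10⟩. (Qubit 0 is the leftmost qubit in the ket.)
-0.2891|00⟩ - 0.9573|10⟩

H on qubit 0 mixes each pair of kets that differ only in qubit 0: amplitudes (a, b) of (|…0…⟩, |…1…⟩) become ((a + b)/√2, (a − b)/√2). Kets absent from the input have amplitude 0.
(|00⟩, |10⟩): (a, b) = (-0.8813, 0.4725) → (-0.2891, -0.9573)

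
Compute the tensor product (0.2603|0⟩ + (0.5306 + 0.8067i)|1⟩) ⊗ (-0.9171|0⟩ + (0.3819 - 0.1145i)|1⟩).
-0.2387|00⟩ + (0.09941 - 0.0298i)|01⟩ + (-0.4866 - 0.7398i)|10⟩ + (0.295 + 0.2473i)|11⟩

amp(|b₁b₂…⟩) = product of the factor amplitudes for bits b₁, b₂, …; only kets whose every factor amplitude is nonzero survive.
|00⟩: (0.2603)(-0.9171) = -0.2387
|01⟩: (0.2603)(0.3819 - 0.1145i) = (0.09941 - 0.0298i)
|10⟩: (0.5306 + 0.8067i)(-0.9171) = (-0.4866 - 0.7398i)
|11⟩: (0.5306 + 0.8067i)(0.3819 - 0.1145i) = (0.295 + 0.2473i)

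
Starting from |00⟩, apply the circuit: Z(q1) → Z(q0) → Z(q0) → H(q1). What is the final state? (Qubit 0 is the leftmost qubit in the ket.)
1/√2|00⟩ + 1/√2|01⟩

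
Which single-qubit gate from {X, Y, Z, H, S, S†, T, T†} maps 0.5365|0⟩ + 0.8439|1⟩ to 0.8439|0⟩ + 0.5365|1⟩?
X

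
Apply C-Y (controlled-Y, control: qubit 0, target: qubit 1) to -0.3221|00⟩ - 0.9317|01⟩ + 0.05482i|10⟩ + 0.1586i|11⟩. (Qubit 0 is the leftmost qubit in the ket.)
-0.3221|00⟩ - 0.9317|01⟩ + 0.1586|10⟩ - 0.05482|11⟩

C-Y leaves the control-|0⟩ kets |00⟩, |01⟩ unchanged and applies Y to qubit 1 on the control-|1⟩ pair (|10⟩, |11⟩).
Y = [[0, -i], [i, 0]].
With a = amp(|10⟩) = 0.05482i and b = amp(|11⟩) = 0.1586i:
new amp(|10⟩) = (-i)·b = 0.1586
new amp(|11⟩) = (i)·a = -0.05482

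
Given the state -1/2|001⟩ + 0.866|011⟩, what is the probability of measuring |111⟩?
0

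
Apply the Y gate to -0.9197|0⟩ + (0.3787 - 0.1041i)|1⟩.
(-0.1041 - 0.3787i)|0⟩ - 0.9197i|1⟩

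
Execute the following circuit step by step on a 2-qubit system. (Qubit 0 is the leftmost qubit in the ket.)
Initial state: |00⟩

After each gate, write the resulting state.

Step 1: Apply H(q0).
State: 1/√2|00⟩ + 1/√2|10⟩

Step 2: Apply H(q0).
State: |00⟩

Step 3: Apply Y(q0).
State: i|10⟩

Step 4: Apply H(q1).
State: (1/√2)i|10⟩ + (1/√2)i|11⟩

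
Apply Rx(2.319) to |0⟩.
0.3998|0⟩ - 0.9166i|1⟩

Rx(2.319) = [[cos(θ/2), −i·sin(θ/2)], [−i·sin(θ/2), cos(θ/2)]]; θ = 2.319, cos(θ/2) ≈ 0.399798, sin(θ/2) ≈ 0.916603.
With a = amp(|0⟩) = 1 and b = amp(|1⟩) = 0:
new amp(|0⟩) = (0.399798)·a + (-0.916603i)·b = 0.3998
new amp(|1⟩) = (-0.916603i)·a + (0.399798)·b = -0.9166i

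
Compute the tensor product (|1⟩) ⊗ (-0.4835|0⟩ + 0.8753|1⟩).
-0.4835|10⟩ + 0.8753|11⟩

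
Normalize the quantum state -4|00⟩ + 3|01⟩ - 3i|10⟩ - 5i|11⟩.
-0.5208|00⟩ + 0.3906|01⟩ - 0.3906i|10⟩ - 0.6509i|11⟩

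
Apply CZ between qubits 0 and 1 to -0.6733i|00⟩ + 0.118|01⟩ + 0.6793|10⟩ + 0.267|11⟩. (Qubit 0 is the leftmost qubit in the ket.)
-0.6733i|00⟩ + 0.118|01⟩ + 0.6793|10⟩ - 0.267|11⟩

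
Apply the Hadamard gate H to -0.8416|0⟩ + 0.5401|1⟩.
-0.2132|0⟩ - 0.977|1⟩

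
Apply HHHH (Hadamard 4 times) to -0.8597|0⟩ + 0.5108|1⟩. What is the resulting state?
-0.8597|0⟩ + 0.5108|1⟩

H² = I, so an even number of Hadamards cancels: H^4 = I and the state is unchanged.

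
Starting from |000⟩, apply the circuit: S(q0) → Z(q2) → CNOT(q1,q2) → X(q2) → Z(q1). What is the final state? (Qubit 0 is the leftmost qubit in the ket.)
|001⟩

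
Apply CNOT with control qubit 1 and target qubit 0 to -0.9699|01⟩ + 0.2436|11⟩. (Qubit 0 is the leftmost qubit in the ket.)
0.2436|01⟩ - 0.9699|11⟩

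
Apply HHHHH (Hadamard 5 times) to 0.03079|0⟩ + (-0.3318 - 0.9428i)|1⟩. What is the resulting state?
(-0.2128 - 0.6667i)|0⟩ + (0.2564 + 0.6667i)|1⟩

H² = I, so H^5 = H: a single Hadamard. With (a, b) = (0.03079, (-0.3318 - 0.9428i)), H gives ((a + b)/√2, (a − b)/√2) = ((-0.2128 - 0.6667i), (0.2564 + 0.6667i)).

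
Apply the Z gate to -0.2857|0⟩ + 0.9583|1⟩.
-0.2857|0⟩ - 0.9583|1⟩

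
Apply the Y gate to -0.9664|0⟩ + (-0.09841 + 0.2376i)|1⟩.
(0.2376 + 0.09841i)|0⟩ - 0.9664i|1⟩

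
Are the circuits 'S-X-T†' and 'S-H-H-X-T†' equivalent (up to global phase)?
Yes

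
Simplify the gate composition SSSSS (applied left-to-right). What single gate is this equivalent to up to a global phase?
S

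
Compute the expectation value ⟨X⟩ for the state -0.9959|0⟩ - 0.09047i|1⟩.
0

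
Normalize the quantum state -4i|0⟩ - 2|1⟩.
-0.8944i|0⟩ - 1/√5|1⟩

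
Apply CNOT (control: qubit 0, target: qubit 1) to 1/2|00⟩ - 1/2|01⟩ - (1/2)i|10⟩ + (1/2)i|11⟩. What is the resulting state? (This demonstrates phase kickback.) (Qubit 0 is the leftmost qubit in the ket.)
1/2|00⟩ - 1/2|01⟩ + (1/2)i|10⟩ - (1/2)i|11⟩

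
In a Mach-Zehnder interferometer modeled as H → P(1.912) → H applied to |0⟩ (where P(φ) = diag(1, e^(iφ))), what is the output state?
(0.3327 + 0.4712i)|0⟩ + (0.6673 - 0.4712i)|1⟩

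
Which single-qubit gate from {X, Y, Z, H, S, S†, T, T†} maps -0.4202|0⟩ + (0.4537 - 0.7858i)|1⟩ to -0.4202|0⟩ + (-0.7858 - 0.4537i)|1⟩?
S†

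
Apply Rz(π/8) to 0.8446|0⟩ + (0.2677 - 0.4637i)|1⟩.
(0.8284 - 0.1648i)|0⟩ + (0.353 - 0.4026i)|1⟩

Rz(π/8) = [[e^(−iθ/2), 0], [0, e^(iθ/2)]] with e^(±iθ/2) = cos(θ/2) ± i·sin(θ/2); θ = π/8, cos(θ/2) ≈ 0.980785, sin(θ/2) ≈ 0.19509.
With a = amp(|0⟩) = 0.8446 and b = amp(|1⟩) = (0.2677 - 0.4637i):
new amp(|0⟩) = (0.980785 - 0.19509i)·a = (0.8284 - 0.1648i)
new amp(|1⟩) = (0.980785 + 0.19509i)·b = (0.353 - 0.4026i)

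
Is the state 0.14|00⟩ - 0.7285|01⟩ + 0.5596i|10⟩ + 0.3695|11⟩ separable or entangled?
Entangled

Writing the state as a|00⟩ + b|01⟩ + c|10⟩ + d|11⟩, it is a product state iff ad − bc = 0.
Here (a, b, c, d) = (0.14, -0.7285, 0.5596i, 0.3695): ad − bc = (0.14)(0.3695) − (-0.7285)(0.5596i) = (0.05173 + 0.4077i) ≠ 0, so the state is entangled.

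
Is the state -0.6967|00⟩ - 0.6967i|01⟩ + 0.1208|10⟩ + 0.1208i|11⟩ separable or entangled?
Separable

Writing the state as a|00⟩ + b|01⟩ + c|10⟩ + d|11⟩, it is a product state iff ad − bc = 0.
Here (a, b, c, d) = (-0.6967, -0.6967i, 0.1208, 0.1208i): ad − bc = (-0.6967)(0.1208i) − (-0.6967i)(0.1208) = 0, so the state is separable.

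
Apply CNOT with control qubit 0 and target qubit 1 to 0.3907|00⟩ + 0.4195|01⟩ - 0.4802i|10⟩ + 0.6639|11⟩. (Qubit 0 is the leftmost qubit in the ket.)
0.3907|00⟩ + 0.4195|01⟩ + 0.6639|10⟩ - 0.4802i|11⟩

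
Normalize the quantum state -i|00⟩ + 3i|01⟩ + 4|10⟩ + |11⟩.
-0.1925i|00⟩ + (1/√3)i|01⟩ + 0.7698|10⟩ + 0.1925|11⟩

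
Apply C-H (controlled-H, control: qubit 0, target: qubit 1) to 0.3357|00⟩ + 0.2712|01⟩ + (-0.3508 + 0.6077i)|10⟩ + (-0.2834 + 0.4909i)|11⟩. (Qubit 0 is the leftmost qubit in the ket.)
0.3357|00⟩ + 0.2712|01⟩ + (-0.4484 + 0.7768i)|10⟩ + (-0.04766 + 0.08259i)|11⟩

C-H leaves the control-|0⟩ kets |00⟩, |01⟩ unchanged and applies H to qubit 1 on the control-|1⟩ pair (|10⟩, |11⟩).
H = [[1/√2, 1/√2], [1/√2, -1/√2]].
With a = amp(|10⟩) = (-0.3508 + 0.6077i) and b = amp(|11⟩) = (-0.2834 + 0.4909i):
new amp(|10⟩) = (1/√2)·a + (1/√2)·b = (-0.4484 + 0.7768i)
new amp(|11⟩) = (1/√2)·a + (-1/√2)·b = (-0.04766 + 0.08259i)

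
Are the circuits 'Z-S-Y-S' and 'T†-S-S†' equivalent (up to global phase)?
No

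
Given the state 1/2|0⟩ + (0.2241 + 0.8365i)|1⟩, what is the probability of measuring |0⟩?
1/4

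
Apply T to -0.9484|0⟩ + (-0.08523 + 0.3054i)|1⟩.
-0.9484|0⟩ + (-0.2762 + 0.1557i)|1⟩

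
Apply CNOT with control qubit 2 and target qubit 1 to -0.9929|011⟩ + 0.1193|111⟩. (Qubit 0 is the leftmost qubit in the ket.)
-0.9929|001⟩ + 0.1193|101⟩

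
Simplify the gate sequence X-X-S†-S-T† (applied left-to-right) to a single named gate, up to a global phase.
T†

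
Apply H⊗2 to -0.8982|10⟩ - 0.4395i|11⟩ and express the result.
(-0.4491 - 0.2198i)|00⟩ + (-0.4491 + 0.2198i)|01⟩ + (0.4491 + 0.2198i)|10⟩ + (0.4491 - 0.2198i)|11⟩

H⊗2 gives amp(|y⟩) = (1/2) Σ_x (−1)^(x·y) amp(|x⟩), where x·y is the number of positions in which both x and y have a 1.
|00⟩: (-0.8982 - 0.4395i)/2 = (-0.4491 - 0.2198i)
|01⟩: (-0.8982 + 0.4395i)/2 = (-0.4491 + 0.2198i)
|10⟩: (0.8982 + 0.4395i)/2 = (0.4491 + 0.2198i)
|11⟩: (0.8982 - 0.4395i)/2 = (0.4491 - 0.2198i)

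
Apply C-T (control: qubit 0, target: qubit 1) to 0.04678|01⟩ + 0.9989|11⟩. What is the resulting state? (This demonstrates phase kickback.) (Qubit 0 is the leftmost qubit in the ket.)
0.04678|01⟩ + (0.7063 + 0.7063i)|11⟩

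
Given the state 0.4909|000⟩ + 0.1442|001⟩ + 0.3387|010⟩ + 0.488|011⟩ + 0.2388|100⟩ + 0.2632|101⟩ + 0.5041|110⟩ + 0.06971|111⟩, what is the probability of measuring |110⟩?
0.2541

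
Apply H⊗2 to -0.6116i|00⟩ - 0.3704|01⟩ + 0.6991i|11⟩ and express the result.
(-0.1852 + 0.04375i)|00⟩ + (0.1852 - 0.6554i)|01⟩ + (-0.1852 - 0.6554i)|10⟩ + (0.1852 + 0.04375i)|11⟩

H⊗2 gives amp(|y⟩) = (1/2) Σ_x (−1)^(x·y) amp(|x⟩), where x·y is the number of positions in which both x and y have a 1.
|00⟩: (-0.6116i - 0.3704 + 0.6991i)/2 = (-0.1852 + 0.04375i)
|01⟩: (-0.6116i + 0.3704 - 0.6991i)/2 = (0.1852 - 0.6554i)
|10⟩: (-0.6116i - 0.3704 - 0.6991i)/2 = (-0.1852 - 0.6554i)
|11⟩: (-0.6116i + 0.3704 + 0.6991i)/2 = (0.1852 + 0.04375i)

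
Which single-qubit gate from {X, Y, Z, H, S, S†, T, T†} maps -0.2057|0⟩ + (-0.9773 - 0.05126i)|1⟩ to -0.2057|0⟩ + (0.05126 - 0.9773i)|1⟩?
S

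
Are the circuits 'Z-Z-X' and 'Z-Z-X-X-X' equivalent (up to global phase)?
Yes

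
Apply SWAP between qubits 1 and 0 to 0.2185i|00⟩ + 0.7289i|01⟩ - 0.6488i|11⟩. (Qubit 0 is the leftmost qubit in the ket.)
0.2185i|00⟩ + 0.7289i|10⟩ - 0.6488i|11⟩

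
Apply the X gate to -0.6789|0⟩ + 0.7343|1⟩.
0.7343|0⟩ - 0.6789|1⟩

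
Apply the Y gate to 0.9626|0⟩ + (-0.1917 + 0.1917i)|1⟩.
(0.1917 + 0.1917i)|0⟩ + 0.9626i|1⟩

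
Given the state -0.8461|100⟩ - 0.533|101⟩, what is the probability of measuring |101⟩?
0.2841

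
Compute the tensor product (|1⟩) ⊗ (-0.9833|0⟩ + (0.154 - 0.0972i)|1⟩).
-0.9833|10⟩ + (0.154 - 0.0972i)|11⟩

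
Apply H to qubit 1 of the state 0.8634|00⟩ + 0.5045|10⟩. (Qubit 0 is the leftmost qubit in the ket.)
0.6105|00⟩ + 0.6105|01⟩ + 0.3567|10⟩ + 0.3567|11⟩

H on qubit 1 mixes each pair of kets that differ only in qubit 1: amplitudes (a, b) of (|…0…⟩, |…1…⟩) become ((a + b)/√2, (a − b)/√2). Kets absent from the input have amplitude 0.
(|00⟩, |01⟩): (a, b) = (0.8634, 0) → (0.6105, 0.6105)
(|10⟩, |11⟩): (a, b) = (0.5045, 0) → (0.3567, 0.3567)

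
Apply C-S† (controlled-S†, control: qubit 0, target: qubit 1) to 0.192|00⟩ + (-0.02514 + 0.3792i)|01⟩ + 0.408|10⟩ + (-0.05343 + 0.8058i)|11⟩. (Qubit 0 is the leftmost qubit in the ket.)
0.192|00⟩ + (-0.02514 + 0.3792i)|01⟩ + 0.408|10⟩ + (0.8058 + 0.05343i)|11⟩

C-S† leaves the control-|0⟩ kets |00⟩, |01⟩ unchanged and applies S† to qubit 1 on the control-|1⟩ pair (|10⟩, |11⟩).
S† = [[1, 0], [0, -i]].
With a = amp(|10⟩) = 0.408 and b = amp(|11⟩) = (-0.05343 + 0.8058i):
new amp(|10⟩) = (1)·a = 0.408
new amp(|11⟩) = (-i)·b = (0.8058 + 0.05343i)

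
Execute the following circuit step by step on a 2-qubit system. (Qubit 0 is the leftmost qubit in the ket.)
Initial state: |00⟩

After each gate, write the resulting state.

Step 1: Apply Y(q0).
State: i|10⟩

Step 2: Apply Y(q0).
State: |00⟩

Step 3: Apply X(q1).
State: |01⟩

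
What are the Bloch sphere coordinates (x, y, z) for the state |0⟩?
(0, 0, 1)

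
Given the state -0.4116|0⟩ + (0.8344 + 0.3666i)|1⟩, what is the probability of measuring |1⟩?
0.8306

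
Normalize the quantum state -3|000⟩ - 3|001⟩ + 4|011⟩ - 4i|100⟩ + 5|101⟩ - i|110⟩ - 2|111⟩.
-0.3354|000⟩ - 0.3354|001⟩ + 1/√5|011⟩ - (1/√5)i|100⟩ + 0.559|101⟩ - 0.1118i|110⟩ - 0.2236|111⟩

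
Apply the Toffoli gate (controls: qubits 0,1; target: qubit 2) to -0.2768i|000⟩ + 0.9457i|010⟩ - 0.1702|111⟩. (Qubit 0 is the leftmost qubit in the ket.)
-0.2768i|000⟩ + 0.9457i|010⟩ - 0.1702|110⟩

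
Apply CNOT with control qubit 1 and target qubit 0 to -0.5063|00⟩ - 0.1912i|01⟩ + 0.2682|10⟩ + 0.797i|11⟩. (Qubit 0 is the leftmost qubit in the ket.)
-0.5063|00⟩ + 0.797i|01⟩ + 0.2682|10⟩ - 0.1912i|11⟩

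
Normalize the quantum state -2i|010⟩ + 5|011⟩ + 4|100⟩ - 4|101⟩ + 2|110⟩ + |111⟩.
-0.2462i|010⟩ + 0.6155|011⟩ + 0.4924|100⟩ - 0.4924|101⟩ + 0.2462|110⟩ + 0.1231|111⟩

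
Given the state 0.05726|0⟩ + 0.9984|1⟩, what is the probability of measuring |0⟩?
0.003279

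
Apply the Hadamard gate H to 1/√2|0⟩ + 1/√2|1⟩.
|0⟩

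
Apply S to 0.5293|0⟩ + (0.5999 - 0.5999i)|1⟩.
0.5293|0⟩ + (0.5999 + 0.5999i)|1⟩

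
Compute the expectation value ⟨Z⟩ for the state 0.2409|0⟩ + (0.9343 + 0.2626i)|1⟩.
-0.8838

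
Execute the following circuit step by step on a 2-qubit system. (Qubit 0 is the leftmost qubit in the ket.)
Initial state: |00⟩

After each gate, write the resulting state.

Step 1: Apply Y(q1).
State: i|01⟩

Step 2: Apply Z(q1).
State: -i|01⟩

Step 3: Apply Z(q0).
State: -i|01⟩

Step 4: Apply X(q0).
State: -i|11⟩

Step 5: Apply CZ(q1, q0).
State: i|11⟩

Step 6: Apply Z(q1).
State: -i|11⟩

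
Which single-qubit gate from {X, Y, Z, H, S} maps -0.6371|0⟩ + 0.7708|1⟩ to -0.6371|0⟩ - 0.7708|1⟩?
Z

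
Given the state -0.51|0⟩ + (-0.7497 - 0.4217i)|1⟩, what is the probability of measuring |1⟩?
0.7399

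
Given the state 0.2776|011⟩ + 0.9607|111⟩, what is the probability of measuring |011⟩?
0.07706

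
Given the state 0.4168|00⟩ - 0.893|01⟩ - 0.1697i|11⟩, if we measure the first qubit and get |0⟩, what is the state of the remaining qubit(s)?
0.4229|0⟩ - 0.9062|1⟩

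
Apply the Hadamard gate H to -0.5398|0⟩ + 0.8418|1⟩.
0.2135|0⟩ - 0.9769|1⟩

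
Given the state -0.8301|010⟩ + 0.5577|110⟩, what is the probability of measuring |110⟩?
0.311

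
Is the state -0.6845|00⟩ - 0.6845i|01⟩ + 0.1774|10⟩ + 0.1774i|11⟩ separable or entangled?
Separable

Writing the state as a|00⟩ + b|01⟩ + c|10⟩ + d|11⟩, it is a product state iff ad − bc = 0.
Here (a, b, c, d) = (-0.6845, -0.6845i, 0.1774, 0.1774i): ad − bc = (-0.6845)(0.1774i) − (-0.6845i)(0.1774) = 0, so the state is separable.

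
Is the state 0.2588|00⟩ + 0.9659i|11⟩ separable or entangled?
Entangled

Writing the state as a|00⟩ + b|01⟩ + c|10⟩ + d|11⟩, it is a product state iff ad − bc = 0.
Here (a, b, c, d) = (0.2588, 0, 0, 0.9659i): ad − bc = (0.2588)(0.9659i) − (0)(0) = 0.25i ≠ 0, so the state is entangled.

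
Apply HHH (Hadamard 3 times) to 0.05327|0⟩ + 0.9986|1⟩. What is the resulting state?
0.7438|0⟩ - 0.6684|1⟩

H² = I, so H^3 = H: a single Hadamard. With (a, b) = (0.05327, 0.9986), H gives ((a + b)/√2, (a − b)/√2) = (0.7438, -0.6684).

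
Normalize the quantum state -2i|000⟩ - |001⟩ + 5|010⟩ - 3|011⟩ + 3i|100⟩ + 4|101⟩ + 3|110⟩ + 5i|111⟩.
-0.202i|000⟩ - 0.101|001⟩ + 0.5051|010⟩ - 0.303|011⟩ + 0.303i|100⟩ + 0.4041|101⟩ + 0.303|110⟩ + 0.5051i|111⟩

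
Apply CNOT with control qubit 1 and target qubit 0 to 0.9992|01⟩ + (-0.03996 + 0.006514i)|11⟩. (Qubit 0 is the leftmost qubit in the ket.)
(-0.03996 + 0.006514i)|01⟩ + 0.9992|11⟩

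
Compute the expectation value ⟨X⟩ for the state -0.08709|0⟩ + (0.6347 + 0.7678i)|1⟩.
-0.1106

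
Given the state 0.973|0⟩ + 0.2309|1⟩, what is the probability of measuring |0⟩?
0.9467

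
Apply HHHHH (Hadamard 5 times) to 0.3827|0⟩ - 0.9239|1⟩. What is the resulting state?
-0.3827|0⟩ + 0.9239|1⟩

H² = I, so H^5 = H: a single Hadamard. With (a, b) = (0.3827, -0.9239), H gives ((a + b)/√2, (a − b)/√2) = (-0.3827, 0.9239).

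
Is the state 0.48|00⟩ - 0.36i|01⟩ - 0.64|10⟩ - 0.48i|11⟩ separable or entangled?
Entangled

Writing the state as a|00⟩ + b|01⟩ + c|10⟩ + d|11⟩, it is a product state iff ad − bc = 0.
Here (a, b, c, d) = (0.48, -0.36i, -0.64, -0.48i): ad − bc = (0.48)(-0.48i) − (-0.36i)(-0.64) = -0.4608i ≠ 0, so the state is entangled.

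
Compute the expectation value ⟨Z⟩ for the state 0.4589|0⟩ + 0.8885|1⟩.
-0.5788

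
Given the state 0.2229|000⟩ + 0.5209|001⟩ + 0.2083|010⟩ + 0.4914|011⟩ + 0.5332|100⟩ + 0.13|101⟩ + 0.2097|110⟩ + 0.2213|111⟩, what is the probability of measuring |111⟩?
0.04897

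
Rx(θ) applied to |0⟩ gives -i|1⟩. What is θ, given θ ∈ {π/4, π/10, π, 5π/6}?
π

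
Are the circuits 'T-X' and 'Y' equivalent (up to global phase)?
No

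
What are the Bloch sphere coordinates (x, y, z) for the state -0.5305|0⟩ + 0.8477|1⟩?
(-0.8994, 0, -0.4372)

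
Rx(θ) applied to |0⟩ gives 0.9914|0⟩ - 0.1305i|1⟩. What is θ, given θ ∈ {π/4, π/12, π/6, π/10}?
π/12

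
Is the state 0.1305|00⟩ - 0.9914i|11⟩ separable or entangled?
Entangled

Writing the state as a|00⟩ + b|01⟩ + c|10⟩ + d|11⟩, it is a product state iff ad − bc = 0.
Here (a, b, c, d) = (0.1305, 0, 0, -0.9914i): ad − bc = (0.1305)(-0.9914i) − (0)(0) = -0.1294i ≠ 0, so the state is entangled.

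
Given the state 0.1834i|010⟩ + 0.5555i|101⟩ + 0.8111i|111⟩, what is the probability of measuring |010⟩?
0.03364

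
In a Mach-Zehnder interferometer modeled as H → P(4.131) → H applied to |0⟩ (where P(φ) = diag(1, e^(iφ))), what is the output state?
(0.2254 - 0.4179i)|0⟩ + (0.7746 + 0.4179i)|1⟩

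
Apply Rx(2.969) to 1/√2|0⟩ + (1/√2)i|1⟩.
0.7654|0⟩ - 0.6435i|1⟩

Rx(2.969) = [[cos(θ/2), −i·sin(θ/2)], [−i·sin(θ/2), cos(θ/2)]]; θ = 2.969, cos(θ/2) ≈ 0.0861893, sin(θ/2) ≈ 0.996279.
With a = amp(|0⟩) = 1/√2 and b = amp(|1⟩) = (1/√2)i:
new amp(|0⟩) = (0.0861893)·a + (-0.996279i)·b = 0.7654
new amp(|1⟩) = (-0.996279i)·a + (0.0861893)·b = -0.6435i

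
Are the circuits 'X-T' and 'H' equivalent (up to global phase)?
No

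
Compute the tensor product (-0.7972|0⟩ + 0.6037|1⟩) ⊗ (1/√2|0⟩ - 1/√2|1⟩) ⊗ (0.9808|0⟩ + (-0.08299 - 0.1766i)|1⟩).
-0.5529|000⟩ + (0.04678 + 0.09955i)|001⟩ + 0.5529|010⟩ + (-0.04678 - 0.09955i)|011⟩ + 0.4187|100⟩ + (-0.03543 - 0.07539i)|101⟩ - 0.4187|110⟩ + (0.03543 + 0.07539i)|111⟩

amp(|b₁b₂…⟩) = product of the factor amplitudes for bits b₁, b₂, …; only kets whose every factor amplitude is nonzero survive.
|000⟩: (-0.7972)(1/√2)(0.9808) = -0.5529
|001⟩: (-0.7972)(1/√2)(-0.08299 - 0.1766i) = (0.04678 + 0.09955i)
|010⟩: (-0.7972)(-1/√2)(0.9808) = 0.5529
|011⟩: (-0.7972)(-1/√2)(-0.08299 - 0.1766i) = (-0.04678 - 0.09955i)
|100⟩: (0.6037)(1/√2)(0.9808) = 0.4187
|101⟩: (0.6037)(1/√2)(-0.08299 - 0.1766i) = (-0.03543 - 0.07539i)
|110⟩: (0.6037)(-1/√2)(0.9808) = -0.4187
|111⟩: (0.6037)(-1/√2)(-0.08299 - 0.1766i) = (0.03543 + 0.07539i)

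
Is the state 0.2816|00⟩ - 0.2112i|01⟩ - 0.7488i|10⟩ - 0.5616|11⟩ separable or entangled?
Separable

Writing the state as a|00⟩ + b|01⟩ + c|10⟩ + d|11⟩, it is a product state iff ad − bc = 0.
Here (a, b, c, d) = (0.2816, -0.2112i, -0.7488i, -0.5616): ad − bc = (0.2816)(-0.5616) − (-0.2112i)(-0.7488i) = 0, so the state is separable.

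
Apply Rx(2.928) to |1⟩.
-0.9943i|0⟩ + 0.1066|1⟩

Rx(2.928) = [[cos(θ/2), −i·sin(θ/2)], [−i·sin(θ/2), cos(θ/2)]]; θ = 2.928, cos(θ/2) ≈ 0.106593, sin(θ/2) ≈ 0.994303.
With a = amp(|0⟩) = 0 and b = amp(|1⟩) = 1:
new amp(|0⟩) = (0.106593)·a + (-0.994303i)·b = -0.9943i
new amp(|1⟩) = (-0.994303i)·a + (0.106593)·b = 0.1066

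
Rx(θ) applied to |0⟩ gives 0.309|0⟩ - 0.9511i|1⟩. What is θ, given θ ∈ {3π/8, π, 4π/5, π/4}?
4π/5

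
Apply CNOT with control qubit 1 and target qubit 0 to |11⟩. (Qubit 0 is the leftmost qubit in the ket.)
|01⟩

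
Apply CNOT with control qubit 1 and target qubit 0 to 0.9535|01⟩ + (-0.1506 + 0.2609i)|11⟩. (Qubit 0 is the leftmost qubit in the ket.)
(-0.1506 + 0.2609i)|01⟩ + 0.9535|11⟩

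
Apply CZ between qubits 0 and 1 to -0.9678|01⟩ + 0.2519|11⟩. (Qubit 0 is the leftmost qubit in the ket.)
-0.9678|01⟩ - 0.2519|11⟩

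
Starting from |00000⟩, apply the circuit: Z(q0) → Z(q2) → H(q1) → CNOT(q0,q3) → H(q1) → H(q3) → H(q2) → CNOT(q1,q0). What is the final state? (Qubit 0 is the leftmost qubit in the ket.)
1/2|00000⟩ + 1/2|00010⟩ + 1/2|00100⟩ + 1/2|00110⟩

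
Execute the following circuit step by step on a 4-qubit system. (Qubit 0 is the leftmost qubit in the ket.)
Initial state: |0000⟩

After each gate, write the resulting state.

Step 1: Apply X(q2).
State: |0010⟩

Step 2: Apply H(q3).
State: 1/√2|0010⟩ + 1/√2|0011⟩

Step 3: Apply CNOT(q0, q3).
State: 1/√2|0010⟩ + 1/√2|0011⟩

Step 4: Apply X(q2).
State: 1/√2|0000⟩ + 1/√2|0001⟩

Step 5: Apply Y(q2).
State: (1/√2)i|0010⟩ + (1/√2)i|0011⟩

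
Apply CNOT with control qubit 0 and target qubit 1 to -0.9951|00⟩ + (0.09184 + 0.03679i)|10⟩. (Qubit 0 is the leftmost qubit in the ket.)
-0.9951|00⟩ + (0.09184 + 0.03679i)|11⟩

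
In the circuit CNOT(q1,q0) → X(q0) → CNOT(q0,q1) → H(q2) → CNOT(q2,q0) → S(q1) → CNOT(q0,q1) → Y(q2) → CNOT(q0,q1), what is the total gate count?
9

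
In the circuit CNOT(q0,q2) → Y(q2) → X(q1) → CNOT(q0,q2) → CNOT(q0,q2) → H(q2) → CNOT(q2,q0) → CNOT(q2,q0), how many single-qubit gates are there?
3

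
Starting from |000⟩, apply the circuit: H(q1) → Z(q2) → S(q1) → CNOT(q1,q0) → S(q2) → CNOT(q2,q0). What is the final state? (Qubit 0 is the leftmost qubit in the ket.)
1/√2|000⟩ + (1/√2)i|110⟩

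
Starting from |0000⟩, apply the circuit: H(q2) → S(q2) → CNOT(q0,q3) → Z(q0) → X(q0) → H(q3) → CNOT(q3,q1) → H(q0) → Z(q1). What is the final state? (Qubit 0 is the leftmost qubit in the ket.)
1/√8|0000⟩ + (1/√8)i|0010⟩ - 1/√8|0101⟩ - (1/√8)i|0111⟩ - 1/√8|1000⟩ - (1/√8)i|1010⟩ + 1/√8|1101⟩ + (1/√8)i|1111⟩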